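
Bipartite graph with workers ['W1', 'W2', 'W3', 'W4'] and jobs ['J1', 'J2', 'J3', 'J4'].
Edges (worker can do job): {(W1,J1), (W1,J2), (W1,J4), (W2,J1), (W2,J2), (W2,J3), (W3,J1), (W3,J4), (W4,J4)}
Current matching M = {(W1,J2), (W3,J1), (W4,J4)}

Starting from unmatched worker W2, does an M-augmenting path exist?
Yes: W2 → J3

An M-augmenting path alternates non-matching / matching edges, starting and ending at unmatched vertices.
Path: W2 → J3
(J3 is unmatched in M, so the path is augmenting.)
Flipping edges along this path would increase |M| from 3 to 4.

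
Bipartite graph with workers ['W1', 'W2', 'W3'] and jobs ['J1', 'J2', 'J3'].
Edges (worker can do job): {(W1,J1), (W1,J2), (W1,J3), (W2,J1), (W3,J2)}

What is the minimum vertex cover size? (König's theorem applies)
Minimum vertex cover size = 3

By König's theorem: in bipartite graphs,
min vertex cover = max matching = 3

Maximum matching has size 3, so minimum vertex cover also has size 3.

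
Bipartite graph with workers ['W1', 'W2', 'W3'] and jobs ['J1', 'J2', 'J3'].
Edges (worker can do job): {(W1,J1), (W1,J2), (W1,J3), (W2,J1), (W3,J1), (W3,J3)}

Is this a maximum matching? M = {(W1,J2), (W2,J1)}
No, size 2 is not maximum

Proposed matching has size 2.
Maximum matching size for this graph: 3.

This is NOT maximum - can be improved to size 3.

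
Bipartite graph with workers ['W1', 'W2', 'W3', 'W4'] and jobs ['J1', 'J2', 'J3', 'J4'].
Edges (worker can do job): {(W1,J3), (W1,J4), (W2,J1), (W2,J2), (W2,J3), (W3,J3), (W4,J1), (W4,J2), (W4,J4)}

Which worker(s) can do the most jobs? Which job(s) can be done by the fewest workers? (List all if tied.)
Most versatile: W2, W4 (3 jobs); Least covered: J1, J2, J4 (2 workers)

Worker degrees (jobs they can do): W1:2, W2:3, W3:1, W4:3
Job degrees (workers who can do it): J1:2, J2:2, J3:3, J4:2

Maximum worker degree is 3, achieved by: W2, W4
Minimum job degree is 2, achieved by: J1, J2, J4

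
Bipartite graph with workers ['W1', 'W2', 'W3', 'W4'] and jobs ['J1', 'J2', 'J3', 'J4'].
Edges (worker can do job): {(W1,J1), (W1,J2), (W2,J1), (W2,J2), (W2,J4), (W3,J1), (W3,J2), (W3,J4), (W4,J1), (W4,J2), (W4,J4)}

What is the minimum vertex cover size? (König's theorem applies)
Minimum vertex cover size = 3

By König's theorem: in bipartite graphs,
min vertex cover = max matching = 3

Maximum matching has size 3, so minimum vertex cover also has size 3.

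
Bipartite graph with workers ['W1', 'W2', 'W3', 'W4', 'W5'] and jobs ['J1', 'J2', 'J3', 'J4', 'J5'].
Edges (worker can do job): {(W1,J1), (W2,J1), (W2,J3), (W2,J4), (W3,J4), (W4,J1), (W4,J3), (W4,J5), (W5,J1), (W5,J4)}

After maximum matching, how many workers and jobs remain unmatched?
Unmatched: 1 workers, 1 jobs

Maximum matching size: 4
Workers: 5 total, 4 matched, 1 unmatched
Jobs: 5 total, 4 matched, 1 unmatched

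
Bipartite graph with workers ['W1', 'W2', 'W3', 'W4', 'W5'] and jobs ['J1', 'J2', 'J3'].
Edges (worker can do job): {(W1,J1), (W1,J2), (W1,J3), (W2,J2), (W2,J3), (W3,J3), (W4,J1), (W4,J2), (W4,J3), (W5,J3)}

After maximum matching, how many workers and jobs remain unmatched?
Unmatched: 2 workers, 0 jobs

Maximum matching size: 3
Workers: 5 total, 3 matched, 2 unmatched
Jobs: 3 total, 3 matched, 0 unmatched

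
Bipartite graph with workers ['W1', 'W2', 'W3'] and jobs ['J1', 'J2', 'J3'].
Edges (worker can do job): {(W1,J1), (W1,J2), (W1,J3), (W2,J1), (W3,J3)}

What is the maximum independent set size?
Maximum independent set = 3

By König's theorem:
- Min vertex cover = Max matching = 3
- Max independent set = Total vertices - Min vertex cover
- Max independent set = 6 - 3 = 3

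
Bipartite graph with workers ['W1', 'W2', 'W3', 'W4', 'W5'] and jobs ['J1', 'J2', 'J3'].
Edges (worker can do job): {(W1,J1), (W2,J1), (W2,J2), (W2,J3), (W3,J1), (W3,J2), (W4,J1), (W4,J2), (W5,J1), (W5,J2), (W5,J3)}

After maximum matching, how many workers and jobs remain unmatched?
Unmatched: 2 workers, 0 jobs

Maximum matching size: 3
Workers: 5 total, 3 matched, 2 unmatched
Jobs: 3 total, 3 matched, 0 unmatched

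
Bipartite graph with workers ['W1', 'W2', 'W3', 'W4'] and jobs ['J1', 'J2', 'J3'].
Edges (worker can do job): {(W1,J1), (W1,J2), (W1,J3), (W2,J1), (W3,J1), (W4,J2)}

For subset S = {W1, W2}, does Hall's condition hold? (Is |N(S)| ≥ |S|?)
Yes: |N(S)| = 3, |S| = 2

Subset S = {W1, W2}
Neighbors N(S) = {J1, J2, J3}

|N(S)| = 3, |S| = 2
Hall's condition: |N(S)| ≥ |S| is satisfied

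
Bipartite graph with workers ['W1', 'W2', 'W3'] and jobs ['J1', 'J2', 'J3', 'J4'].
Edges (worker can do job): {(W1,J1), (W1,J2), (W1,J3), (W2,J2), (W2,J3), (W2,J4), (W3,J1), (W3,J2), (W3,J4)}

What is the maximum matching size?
Maximum matching size = 3

Maximum matching: {(W1,J2), (W2,J3), (W3,J4)}
Size: 3

This assigns 3 workers to 3 distinct jobs.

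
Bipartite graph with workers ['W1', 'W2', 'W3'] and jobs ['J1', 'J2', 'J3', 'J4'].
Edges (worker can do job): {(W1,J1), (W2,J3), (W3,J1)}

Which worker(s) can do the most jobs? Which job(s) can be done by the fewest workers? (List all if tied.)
Most versatile: W1, W2, W3 (1 jobs); Least covered: J2, J4 (0 workers)

Worker degrees (jobs they can do): W1:1, W2:1, W3:1
Job degrees (workers who can do it): J1:2, J2:0, J3:1, J4:0

Maximum worker degree is 1, achieved by: W1, W2, W3
Minimum job degree is 0, achieved by: J2, J4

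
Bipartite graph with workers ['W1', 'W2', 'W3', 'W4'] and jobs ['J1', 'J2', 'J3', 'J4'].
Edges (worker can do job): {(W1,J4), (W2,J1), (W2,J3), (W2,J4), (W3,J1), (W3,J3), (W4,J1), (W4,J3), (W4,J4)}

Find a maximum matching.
Matching: {(W2,J3), (W3,J1), (W4,J4)}

Maximum matching (size 3):
  W2 → J3
  W3 → J1
  W4 → J4

Each worker is assigned to at most one job, and each job to at most one worker.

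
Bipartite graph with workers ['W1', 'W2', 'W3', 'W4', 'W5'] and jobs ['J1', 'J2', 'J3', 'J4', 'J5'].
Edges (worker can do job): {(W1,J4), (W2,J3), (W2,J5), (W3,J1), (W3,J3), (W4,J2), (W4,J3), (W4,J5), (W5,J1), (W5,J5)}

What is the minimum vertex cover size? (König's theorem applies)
Minimum vertex cover size = 5

By König's theorem: in bipartite graphs,
min vertex cover = max matching = 5

Maximum matching has size 5, so minimum vertex cover also has size 5.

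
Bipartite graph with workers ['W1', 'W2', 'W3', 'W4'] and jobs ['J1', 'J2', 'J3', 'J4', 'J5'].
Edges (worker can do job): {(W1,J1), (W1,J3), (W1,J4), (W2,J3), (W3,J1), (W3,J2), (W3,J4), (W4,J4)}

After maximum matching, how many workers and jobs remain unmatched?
Unmatched: 0 workers, 1 jobs

Maximum matching size: 4
Workers: 4 total, 4 matched, 0 unmatched
Jobs: 5 total, 4 matched, 1 unmatched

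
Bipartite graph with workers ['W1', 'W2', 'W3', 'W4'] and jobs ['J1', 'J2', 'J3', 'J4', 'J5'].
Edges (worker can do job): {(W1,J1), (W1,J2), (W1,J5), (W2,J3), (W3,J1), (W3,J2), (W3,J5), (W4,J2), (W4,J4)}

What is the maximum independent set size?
Maximum independent set = 5

By König's theorem:
- Min vertex cover = Max matching = 4
- Max independent set = Total vertices - Min vertex cover
- Max independent set = 9 - 4 = 5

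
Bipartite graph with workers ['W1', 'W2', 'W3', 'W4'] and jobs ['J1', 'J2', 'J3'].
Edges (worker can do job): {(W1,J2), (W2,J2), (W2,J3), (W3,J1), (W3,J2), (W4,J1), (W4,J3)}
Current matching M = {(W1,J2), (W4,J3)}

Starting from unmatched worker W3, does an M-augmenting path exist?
Yes: W3 → J1

An M-augmenting path alternates non-matching / matching edges, starting and ending at unmatched vertices.
Path: W3 → J1
(J1 is unmatched in M, so the path is augmenting.)
Flipping edges along this path would increase |M| from 2 to 3.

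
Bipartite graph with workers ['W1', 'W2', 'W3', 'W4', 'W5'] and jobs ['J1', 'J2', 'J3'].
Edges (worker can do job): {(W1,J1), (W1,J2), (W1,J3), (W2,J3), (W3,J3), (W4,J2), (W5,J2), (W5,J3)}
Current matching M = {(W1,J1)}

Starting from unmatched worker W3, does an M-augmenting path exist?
Yes: W3 → J3

An M-augmenting path alternates non-matching / matching edges, starting and ending at unmatched vertices.
Path: W3 → J3
(J3 is unmatched in M, so the path is augmenting.)
Flipping edges along this path would increase |M| from 1 to 2.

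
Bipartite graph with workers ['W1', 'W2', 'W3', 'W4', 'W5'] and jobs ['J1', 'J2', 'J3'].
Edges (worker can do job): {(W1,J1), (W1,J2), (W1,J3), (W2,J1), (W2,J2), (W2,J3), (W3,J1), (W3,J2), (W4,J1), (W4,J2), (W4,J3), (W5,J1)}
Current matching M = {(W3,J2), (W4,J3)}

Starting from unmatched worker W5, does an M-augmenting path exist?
Yes: W5 → J1

An M-augmenting path alternates non-matching / matching edges, starting and ending at unmatched vertices.
Path: W5 → J1
(J1 is unmatched in M, so the path is augmenting.)
Flipping edges along this path would increase |M| from 2 to 3.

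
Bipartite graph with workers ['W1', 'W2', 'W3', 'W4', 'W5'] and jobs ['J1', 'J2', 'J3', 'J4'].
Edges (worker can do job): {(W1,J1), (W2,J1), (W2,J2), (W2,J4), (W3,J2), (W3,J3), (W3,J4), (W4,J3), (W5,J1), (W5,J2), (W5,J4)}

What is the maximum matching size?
Maximum matching size = 4

Maximum matching: {(W1,J1), (W3,J4), (W4,J3), (W5,J2)}
Size: 4

This assigns 4 workers to 4 distinct jobs.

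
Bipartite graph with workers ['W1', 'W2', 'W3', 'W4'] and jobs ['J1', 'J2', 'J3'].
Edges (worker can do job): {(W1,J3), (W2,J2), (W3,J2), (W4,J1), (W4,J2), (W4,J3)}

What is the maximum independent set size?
Maximum independent set = 4

By König's theorem:
- Min vertex cover = Max matching = 3
- Max independent set = Total vertices - Min vertex cover
- Max independent set = 7 - 3 = 4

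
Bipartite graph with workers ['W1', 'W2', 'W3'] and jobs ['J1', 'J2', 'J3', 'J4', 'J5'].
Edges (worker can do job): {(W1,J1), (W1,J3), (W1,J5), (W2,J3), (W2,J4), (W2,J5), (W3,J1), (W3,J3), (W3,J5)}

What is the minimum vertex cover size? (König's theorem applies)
Minimum vertex cover size = 3

By König's theorem: in bipartite graphs,
min vertex cover = max matching = 3

Maximum matching has size 3, so minimum vertex cover also has size 3.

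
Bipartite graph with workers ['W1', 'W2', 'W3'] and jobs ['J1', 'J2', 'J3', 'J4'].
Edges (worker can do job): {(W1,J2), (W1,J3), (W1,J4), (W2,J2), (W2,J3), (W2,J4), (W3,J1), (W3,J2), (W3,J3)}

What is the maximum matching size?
Maximum matching size = 3

Maximum matching: {(W1,J4), (W2,J2), (W3,J3)}
Size: 3

This assigns 3 workers to 3 distinct jobs.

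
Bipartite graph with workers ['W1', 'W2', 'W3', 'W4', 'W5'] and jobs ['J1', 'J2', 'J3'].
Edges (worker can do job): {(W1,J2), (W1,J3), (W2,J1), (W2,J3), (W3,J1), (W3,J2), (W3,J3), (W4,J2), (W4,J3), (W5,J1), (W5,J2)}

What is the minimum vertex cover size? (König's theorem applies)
Minimum vertex cover size = 3

By König's theorem: in bipartite graphs,
min vertex cover = max matching = 3

Maximum matching has size 3, so minimum vertex cover also has size 3.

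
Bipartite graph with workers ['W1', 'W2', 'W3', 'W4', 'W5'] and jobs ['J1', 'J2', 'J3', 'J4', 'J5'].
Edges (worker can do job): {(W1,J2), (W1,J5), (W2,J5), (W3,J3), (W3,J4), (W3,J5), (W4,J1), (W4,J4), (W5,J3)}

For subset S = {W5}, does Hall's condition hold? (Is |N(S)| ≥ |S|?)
Yes: |N(S)| = 1, |S| = 1

Subset S = {W5}
Neighbors N(S) = {J3}

|N(S)| = 1, |S| = 1
Hall's condition: |N(S)| ≥ |S| is satisfied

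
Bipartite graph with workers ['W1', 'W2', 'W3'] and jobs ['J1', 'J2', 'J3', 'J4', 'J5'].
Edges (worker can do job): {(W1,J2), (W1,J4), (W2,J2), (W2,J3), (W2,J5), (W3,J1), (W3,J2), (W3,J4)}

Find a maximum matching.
Matching: {(W1,J4), (W2,J2), (W3,J1)}

Maximum matching (size 3):
  W1 → J4
  W2 → J2
  W3 → J1

Each worker is assigned to at most one job, and each job to at most one worker.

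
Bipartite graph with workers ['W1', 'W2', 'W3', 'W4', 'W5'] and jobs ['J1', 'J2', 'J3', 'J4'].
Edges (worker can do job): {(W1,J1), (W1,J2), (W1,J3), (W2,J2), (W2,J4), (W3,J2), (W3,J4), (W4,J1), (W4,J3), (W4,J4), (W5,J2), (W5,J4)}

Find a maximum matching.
Matching: {(W1,J1), (W3,J2), (W4,J3), (W5,J4)}

Maximum matching (size 4):
  W1 → J1
  W3 → J2
  W4 → J3
  W5 → J4

Each worker is assigned to at most one job, and each job to at most one worker.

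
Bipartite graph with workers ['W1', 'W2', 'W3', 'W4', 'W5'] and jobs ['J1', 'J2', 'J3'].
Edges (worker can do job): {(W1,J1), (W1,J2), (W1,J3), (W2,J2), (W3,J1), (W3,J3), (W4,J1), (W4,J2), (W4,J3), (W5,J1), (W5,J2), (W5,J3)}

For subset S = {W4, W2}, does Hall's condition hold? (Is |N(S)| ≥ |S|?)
Yes: |N(S)| = 3, |S| = 2

Subset S = {W4, W2}
Neighbors N(S) = {J1, J2, J3}

|N(S)| = 3, |S| = 2
Hall's condition: |N(S)| ≥ |S| is satisfied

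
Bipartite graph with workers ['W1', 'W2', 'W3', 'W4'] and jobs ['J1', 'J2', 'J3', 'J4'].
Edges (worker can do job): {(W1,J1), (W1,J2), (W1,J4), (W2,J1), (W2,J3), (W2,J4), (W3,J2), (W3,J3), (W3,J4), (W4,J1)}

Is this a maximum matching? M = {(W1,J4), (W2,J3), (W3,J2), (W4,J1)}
Yes, size 4 is maximum

Proposed matching has size 4.
Maximum matching size for this graph: 4.

This is a maximum matching.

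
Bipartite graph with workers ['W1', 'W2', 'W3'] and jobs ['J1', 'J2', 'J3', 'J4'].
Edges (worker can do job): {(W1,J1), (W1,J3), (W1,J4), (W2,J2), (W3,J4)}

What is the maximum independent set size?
Maximum independent set = 4

By König's theorem:
- Min vertex cover = Max matching = 3
- Max independent set = Total vertices - Min vertex cover
- Max independent set = 7 - 3 = 4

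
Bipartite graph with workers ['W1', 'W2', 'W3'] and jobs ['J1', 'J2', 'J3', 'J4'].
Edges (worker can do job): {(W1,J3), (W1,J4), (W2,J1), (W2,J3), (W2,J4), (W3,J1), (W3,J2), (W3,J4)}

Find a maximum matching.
Matching: {(W1,J3), (W2,J1), (W3,J4)}

Maximum matching (size 3):
  W1 → J3
  W2 → J1
  W3 → J4

Each worker is assigned to at most one job, and each job to at most one worker.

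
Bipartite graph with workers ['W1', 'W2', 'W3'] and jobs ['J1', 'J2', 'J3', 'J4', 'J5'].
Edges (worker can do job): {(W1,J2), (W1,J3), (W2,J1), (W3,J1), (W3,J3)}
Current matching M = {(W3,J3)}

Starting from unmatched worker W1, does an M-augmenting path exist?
Yes: W1 → J2

An M-augmenting path alternates non-matching / matching edges, starting and ending at unmatched vertices.
Path: W1 → J2
(J2 is unmatched in M, so the path is augmenting.)
Flipping edges along this path would increase |M| from 1 to 2.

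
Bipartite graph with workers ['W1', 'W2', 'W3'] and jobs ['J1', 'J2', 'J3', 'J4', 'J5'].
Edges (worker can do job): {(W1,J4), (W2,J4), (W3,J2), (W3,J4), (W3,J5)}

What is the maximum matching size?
Maximum matching size = 2

Maximum matching: {(W1,J4), (W3,J5)}
Size: 2

This assigns 2 workers to 2 distinct jobs.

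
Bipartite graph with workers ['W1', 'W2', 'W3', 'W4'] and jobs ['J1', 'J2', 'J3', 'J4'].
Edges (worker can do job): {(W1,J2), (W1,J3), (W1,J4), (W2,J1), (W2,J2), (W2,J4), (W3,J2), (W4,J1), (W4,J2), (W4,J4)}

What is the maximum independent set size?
Maximum independent set = 4

By König's theorem:
- Min vertex cover = Max matching = 4
- Max independent set = Total vertices - Min vertex cover
- Max independent set = 8 - 4 = 4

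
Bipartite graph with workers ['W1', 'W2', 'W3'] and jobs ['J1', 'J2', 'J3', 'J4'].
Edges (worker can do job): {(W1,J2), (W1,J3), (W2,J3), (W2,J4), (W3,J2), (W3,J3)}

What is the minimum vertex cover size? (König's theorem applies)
Minimum vertex cover size = 3

By König's theorem: in bipartite graphs,
min vertex cover = max matching = 3

Maximum matching has size 3, so minimum vertex cover also has size 3.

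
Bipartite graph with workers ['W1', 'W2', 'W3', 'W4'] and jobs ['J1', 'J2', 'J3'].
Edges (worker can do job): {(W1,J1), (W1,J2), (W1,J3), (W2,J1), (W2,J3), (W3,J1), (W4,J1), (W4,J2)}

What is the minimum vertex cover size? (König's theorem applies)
Minimum vertex cover size = 3

By König's theorem: in bipartite graphs,
min vertex cover = max matching = 3

Maximum matching has size 3, so minimum vertex cover also has size 3.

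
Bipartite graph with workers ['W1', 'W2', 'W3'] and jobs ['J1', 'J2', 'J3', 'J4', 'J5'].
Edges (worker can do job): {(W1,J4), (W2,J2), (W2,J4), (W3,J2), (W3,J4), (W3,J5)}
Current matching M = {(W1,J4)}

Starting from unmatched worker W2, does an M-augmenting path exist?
Yes: W2 → J2

An M-augmenting path alternates non-matching / matching edges, starting and ending at unmatched vertices.
Path: W2 → J2
(J2 is unmatched in M, so the path is augmenting.)
Flipping edges along this path would increase |M| from 1 to 2.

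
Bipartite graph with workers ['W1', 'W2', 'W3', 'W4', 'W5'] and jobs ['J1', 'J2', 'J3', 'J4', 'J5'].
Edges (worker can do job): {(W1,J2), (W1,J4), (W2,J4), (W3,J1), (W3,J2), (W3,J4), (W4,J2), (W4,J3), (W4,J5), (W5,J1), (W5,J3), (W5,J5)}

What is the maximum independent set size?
Maximum independent set = 5

By König's theorem:
- Min vertex cover = Max matching = 5
- Max independent set = Total vertices - Min vertex cover
- Max independent set = 10 - 5 = 5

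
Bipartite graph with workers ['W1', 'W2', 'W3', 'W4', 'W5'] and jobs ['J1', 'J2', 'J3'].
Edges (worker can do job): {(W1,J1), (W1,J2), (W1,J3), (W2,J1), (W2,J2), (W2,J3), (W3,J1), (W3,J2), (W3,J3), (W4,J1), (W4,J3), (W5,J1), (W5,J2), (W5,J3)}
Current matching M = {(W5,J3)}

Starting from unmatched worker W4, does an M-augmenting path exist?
Yes: W4 → J3 → W5 → J2

An M-augmenting path alternates non-matching / matching edges, starting and ending at unmatched vertices.
Path: W4 → J3 → W5 → J2
(J2 is unmatched in M, so the path is augmenting.)
Flipping edges along this path would increase |M| from 1 to 2.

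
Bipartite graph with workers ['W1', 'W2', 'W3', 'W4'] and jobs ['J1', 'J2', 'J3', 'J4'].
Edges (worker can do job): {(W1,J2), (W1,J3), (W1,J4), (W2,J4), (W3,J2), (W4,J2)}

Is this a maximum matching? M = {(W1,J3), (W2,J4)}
No, size 2 is not maximum

Proposed matching has size 2.
Maximum matching size for this graph: 3.

This is NOT maximum - can be improved to size 3.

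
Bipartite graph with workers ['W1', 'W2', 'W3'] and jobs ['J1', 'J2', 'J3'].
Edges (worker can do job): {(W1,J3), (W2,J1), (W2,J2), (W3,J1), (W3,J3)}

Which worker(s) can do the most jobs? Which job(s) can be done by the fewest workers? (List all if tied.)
Most versatile: W2, W3 (2 jobs); Least covered: J2 (1 workers)

Worker degrees (jobs they can do): W1:1, W2:2, W3:2
Job degrees (workers who can do it): J1:2, J2:1, J3:2

Maximum worker degree is 2, achieved by: W2, W3
Minimum job degree is 1, achieved by: J2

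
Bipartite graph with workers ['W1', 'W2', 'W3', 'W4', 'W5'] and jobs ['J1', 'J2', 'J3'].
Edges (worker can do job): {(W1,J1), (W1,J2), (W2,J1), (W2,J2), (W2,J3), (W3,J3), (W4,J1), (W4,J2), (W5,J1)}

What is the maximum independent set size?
Maximum independent set = 5

By König's theorem:
- Min vertex cover = Max matching = 3
- Max independent set = Total vertices - Min vertex cover
- Max independent set = 8 - 3 = 5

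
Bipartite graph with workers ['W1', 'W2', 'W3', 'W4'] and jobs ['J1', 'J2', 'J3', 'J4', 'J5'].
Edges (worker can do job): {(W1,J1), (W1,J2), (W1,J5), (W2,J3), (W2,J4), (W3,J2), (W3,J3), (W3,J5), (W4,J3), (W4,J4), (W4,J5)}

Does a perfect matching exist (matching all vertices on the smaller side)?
Yes, perfect matching exists (size 4)

Perfect matching: {(W1,J1), (W2,J3), (W3,J5), (W4,J4)}
All 4 vertices on the smaller side are matched.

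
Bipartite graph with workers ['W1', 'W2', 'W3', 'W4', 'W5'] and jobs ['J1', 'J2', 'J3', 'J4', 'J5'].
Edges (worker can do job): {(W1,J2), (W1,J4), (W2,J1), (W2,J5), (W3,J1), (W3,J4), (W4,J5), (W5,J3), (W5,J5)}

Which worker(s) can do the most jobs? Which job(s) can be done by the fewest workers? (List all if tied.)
Most versatile: W1, W2, W3, W5 (2 jobs); Least covered: J2, J3 (1 workers)

Worker degrees (jobs they can do): W1:2, W2:2, W3:2, W4:1, W5:2
Job degrees (workers who can do it): J1:2, J2:1, J3:1, J4:2, J5:3

Maximum worker degree is 2, achieved by: W1, W2, W3, W5
Minimum job degree is 1, achieved by: J2, J3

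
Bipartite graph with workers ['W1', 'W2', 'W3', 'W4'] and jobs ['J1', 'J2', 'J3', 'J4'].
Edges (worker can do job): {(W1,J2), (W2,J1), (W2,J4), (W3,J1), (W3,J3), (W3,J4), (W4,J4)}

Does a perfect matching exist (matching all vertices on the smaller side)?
Yes, perfect matching exists (size 4)

Perfect matching: {(W1,J2), (W2,J1), (W3,J3), (W4,J4)}
All 4 vertices on the smaller side are matched.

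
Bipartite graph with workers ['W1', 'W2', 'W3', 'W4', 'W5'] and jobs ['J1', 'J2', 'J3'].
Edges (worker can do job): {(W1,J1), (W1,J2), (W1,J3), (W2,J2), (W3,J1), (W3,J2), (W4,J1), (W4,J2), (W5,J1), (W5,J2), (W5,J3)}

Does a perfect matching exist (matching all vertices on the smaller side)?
Yes, perfect matching exists (size 3)

Perfect matching: {(W3,J2), (W4,J1), (W5,J3)}
All 3 vertices on the smaller side are matched.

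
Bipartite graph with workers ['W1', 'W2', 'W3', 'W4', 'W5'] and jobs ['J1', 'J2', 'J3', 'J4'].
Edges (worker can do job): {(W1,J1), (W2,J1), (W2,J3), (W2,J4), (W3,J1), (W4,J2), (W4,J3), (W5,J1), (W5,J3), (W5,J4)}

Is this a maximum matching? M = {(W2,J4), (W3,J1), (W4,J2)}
No, size 3 is not maximum

Proposed matching has size 3.
Maximum matching size for this graph: 4.

This is NOT maximum - can be improved to size 4.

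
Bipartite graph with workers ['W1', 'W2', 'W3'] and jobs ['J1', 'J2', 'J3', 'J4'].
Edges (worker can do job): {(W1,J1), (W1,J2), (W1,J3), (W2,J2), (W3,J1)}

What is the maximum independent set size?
Maximum independent set = 4

By König's theorem:
- Min vertex cover = Max matching = 3
- Max independent set = Total vertices - Min vertex cover
- Max independent set = 7 - 3 = 4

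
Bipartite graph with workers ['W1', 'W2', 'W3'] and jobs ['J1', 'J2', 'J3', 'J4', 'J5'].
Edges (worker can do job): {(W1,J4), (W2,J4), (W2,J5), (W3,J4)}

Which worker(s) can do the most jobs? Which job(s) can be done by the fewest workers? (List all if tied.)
Most versatile: W2 (2 jobs); Least covered: J1, J2, J3 (0 workers)

Worker degrees (jobs they can do): W1:1, W2:2, W3:1
Job degrees (workers who can do it): J1:0, J2:0, J3:0, J4:3, J5:1

Maximum worker degree is 2, achieved by: W2
Minimum job degree is 0, achieved by: J1, J2, J3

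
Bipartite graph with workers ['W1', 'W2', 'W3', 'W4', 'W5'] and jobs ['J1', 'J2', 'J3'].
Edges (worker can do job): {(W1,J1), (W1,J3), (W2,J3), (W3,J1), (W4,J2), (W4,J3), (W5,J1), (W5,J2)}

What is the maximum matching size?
Maximum matching size = 3

Maximum matching: {(W3,J1), (W4,J3), (W5,J2)}
Size: 3

This assigns 3 workers to 3 distinct jobs.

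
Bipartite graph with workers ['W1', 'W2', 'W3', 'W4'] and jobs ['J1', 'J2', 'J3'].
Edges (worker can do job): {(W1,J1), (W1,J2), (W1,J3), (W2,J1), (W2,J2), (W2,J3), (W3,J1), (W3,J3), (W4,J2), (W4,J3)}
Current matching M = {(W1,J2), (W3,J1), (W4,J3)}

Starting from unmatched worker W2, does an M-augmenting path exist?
No augmenting path from W2

Alternating search from W2 reaches jobs: {J1, J2, J3}.
Every reachable job is already matched in M, and following those matched edges back to workers exposes no further unvisited jobs.
No M-augmenting path from W2 exists.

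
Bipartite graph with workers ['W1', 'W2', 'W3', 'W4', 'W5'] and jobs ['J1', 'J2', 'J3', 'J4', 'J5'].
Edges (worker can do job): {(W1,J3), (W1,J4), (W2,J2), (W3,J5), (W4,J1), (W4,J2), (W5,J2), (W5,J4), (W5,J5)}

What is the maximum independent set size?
Maximum independent set = 5

By König's theorem:
- Min vertex cover = Max matching = 5
- Max independent set = Total vertices - Min vertex cover
- Max independent set = 10 - 5 = 5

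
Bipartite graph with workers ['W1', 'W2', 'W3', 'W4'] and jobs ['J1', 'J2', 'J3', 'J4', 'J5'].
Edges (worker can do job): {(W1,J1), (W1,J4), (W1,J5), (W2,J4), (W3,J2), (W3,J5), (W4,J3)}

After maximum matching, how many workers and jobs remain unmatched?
Unmatched: 0 workers, 1 jobs

Maximum matching size: 4
Workers: 4 total, 4 matched, 0 unmatched
Jobs: 5 total, 4 matched, 1 unmatched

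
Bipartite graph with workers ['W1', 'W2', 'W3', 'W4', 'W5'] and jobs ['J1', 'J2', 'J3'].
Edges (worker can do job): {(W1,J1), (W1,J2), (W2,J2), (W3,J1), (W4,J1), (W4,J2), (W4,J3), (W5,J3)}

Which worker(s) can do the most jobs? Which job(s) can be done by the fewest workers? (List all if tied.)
Most versatile: W4 (3 jobs); Least covered: J3 (2 workers)

Worker degrees (jobs they can do): W1:2, W2:1, W3:1, W4:3, W5:1
Job degrees (workers who can do it): J1:3, J2:3, J3:2

Maximum worker degree is 3, achieved by: W4
Minimum job degree is 2, achieved by: J3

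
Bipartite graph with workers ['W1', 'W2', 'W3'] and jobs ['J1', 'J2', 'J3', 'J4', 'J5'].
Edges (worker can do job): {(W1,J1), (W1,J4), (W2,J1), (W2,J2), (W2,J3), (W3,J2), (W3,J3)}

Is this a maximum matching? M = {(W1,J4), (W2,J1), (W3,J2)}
Yes, size 3 is maximum

Proposed matching has size 3.
Maximum matching size for this graph: 3.

This is a maximum matching.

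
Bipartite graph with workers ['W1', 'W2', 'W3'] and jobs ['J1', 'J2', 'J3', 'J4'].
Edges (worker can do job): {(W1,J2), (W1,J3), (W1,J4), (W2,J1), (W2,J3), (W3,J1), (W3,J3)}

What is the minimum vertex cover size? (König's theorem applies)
Minimum vertex cover size = 3

By König's theorem: in bipartite graphs,
min vertex cover = max matching = 3

Maximum matching has size 3, so minimum vertex cover also has size 3.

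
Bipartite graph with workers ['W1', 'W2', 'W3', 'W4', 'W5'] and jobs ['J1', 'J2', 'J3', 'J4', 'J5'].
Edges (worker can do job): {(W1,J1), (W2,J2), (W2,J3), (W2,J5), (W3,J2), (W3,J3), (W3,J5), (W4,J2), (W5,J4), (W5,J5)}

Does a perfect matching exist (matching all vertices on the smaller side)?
Yes, perfect matching exists (size 5)

Perfect matching: {(W1,J1), (W2,J5), (W3,J3), (W4,J2), (W5,J4)}
All 5 vertices on the smaller side are matched.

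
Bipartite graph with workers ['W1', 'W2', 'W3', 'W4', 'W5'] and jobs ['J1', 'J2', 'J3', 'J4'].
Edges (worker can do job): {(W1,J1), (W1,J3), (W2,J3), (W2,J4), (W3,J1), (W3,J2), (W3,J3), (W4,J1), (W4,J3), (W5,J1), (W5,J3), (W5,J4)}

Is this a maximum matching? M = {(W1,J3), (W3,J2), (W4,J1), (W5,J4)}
Yes, size 4 is maximum

Proposed matching has size 4.
Maximum matching size for this graph: 4.

This is a maximum matching.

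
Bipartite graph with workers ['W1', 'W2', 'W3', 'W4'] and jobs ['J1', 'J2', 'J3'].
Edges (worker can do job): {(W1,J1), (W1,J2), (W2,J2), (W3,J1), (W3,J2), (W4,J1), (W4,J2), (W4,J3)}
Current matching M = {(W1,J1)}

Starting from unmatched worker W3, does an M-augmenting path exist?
Yes: W3 → J2

An M-augmenting path alternates non-matching / matching edges, starting and ending at unmatched vertices.
Path: W3 → J2
(J2 is unmatched in M, so the path is augmenting.)
Flipping edges along this path would increase |M| from 1 to 2.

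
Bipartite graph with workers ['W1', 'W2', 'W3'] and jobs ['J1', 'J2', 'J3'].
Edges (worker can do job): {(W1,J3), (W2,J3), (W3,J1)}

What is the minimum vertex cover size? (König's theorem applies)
Minimum vertex cover size = 2

By König's theorem: in bipartite graphs,
min vertex cover = max matching = 2

Maximum matching has size 2, so minimum vertex cover also has size 2.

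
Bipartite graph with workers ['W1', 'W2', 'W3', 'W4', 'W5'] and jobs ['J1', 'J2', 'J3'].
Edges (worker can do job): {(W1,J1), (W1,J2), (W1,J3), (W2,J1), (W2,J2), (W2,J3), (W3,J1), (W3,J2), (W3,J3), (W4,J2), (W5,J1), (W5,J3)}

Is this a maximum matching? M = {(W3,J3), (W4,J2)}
No, size 2 is not maximum

Proposed matching has size 2.
Maximum matching size for this graph: 3.

This is NOT maximum - can be improved to size 3.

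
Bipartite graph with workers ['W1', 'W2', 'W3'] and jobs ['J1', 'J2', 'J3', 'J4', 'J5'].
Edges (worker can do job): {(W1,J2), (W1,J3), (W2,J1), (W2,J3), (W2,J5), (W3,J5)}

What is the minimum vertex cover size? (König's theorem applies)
Minimum vertex cover size = 3

By König's theorem: in bipartite graphs,
min vertex cover = max matching = 3

Maximum matching has size 3, so minimum vertex cover also has size 3.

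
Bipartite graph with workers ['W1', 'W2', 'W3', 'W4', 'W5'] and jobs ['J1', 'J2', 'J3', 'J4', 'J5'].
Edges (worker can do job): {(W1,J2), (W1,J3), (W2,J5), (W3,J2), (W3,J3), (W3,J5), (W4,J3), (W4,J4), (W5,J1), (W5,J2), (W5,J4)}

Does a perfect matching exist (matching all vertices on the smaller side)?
Yes, perfect matching exists (size 5)

Perfect matching: {(W1,J2), (W2,J5), (W3,J3), (W4,J4), (W5,J1)}
All 5 vertices on the smaller side are matched.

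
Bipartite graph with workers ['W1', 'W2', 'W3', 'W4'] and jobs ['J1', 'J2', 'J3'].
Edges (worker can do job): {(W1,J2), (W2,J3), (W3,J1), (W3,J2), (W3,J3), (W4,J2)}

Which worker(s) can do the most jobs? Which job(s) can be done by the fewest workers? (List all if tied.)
Most versatile: W3 (3 jobs); Least covered: J1 (1 workers)

Worker degrees (jobs they can do): W1:1, W2:1, W3:3, W4:1
Job degrees (workers who can do it): J1:1, J2:3, J3:2

Maximum worker degree is 3, achieved by: W3
Minimum job degree is 1, achieved by: J1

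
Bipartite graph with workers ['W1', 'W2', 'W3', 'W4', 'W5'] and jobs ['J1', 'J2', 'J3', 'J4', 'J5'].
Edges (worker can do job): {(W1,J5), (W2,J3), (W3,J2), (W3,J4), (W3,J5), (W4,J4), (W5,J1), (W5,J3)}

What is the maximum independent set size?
Maximum independent set = 5

By König's theorem:
- Min vertex cover = Max matching = 5
- Max independent set = Total vertices - Min vertex cover
- Max independent set = 10 - 5 = 5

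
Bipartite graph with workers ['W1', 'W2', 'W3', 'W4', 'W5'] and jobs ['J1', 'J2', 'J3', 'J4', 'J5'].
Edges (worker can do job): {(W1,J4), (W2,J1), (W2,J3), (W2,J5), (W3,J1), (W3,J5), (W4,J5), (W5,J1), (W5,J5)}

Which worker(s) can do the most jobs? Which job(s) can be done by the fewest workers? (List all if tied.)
Most versatile: W2 (3 jobs); Least covered: J2 (0 workers)

Worker degrees (jobs they can do): W1:1, W2:3, W3:2, W4:1, W5:2
Job degrees (workers who can do it): J1:3, J2:0, J3:1, J4:1, J5:4

Maximum worker degree is 3, achieved by: W2
Minimum job degree is 0, achieved by: J2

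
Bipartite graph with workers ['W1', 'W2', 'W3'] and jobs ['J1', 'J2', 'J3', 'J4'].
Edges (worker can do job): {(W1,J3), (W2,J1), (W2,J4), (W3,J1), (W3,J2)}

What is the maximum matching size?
Maximum matching size = 3

Maximum matching: {(W1,J3), (W2,J1), (W3,J2)}
Size: 3

This assigns 3 workers to 3 distinct jobs.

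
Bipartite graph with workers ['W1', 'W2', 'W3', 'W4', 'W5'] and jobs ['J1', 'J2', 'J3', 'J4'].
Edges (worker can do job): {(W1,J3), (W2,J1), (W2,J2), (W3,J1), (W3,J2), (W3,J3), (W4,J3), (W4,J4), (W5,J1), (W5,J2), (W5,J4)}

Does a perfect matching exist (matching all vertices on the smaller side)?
Yes, perfect matching exists (size 4)

Perfect matching: {(W2,J2), (W3,J1), (W4,J3), (W5,J4)}
All 4 vertices on the smaller side are matched.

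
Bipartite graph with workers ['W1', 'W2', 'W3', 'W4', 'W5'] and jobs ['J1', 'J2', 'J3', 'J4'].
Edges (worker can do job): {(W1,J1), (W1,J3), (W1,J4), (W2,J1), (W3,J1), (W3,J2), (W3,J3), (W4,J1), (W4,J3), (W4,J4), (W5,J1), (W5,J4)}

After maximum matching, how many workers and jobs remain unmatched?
Unmatched: 1 workers, 0 jobs

Maximum matching size: 4
Workers: 5 total, 4 matched, 1 unmatched
Jobs: 4 total, 4 matched, 0 unmatched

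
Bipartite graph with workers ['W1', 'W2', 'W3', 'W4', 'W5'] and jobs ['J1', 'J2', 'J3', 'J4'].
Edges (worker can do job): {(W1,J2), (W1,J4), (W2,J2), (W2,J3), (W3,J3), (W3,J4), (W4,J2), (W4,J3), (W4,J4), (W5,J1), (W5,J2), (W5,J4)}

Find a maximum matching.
Matching: {(W1,J2), (W3,J4), (W4,J3), (W5,J1)}

Maximum matching (size 4):
  W1 → J2
  W3 → J4
  W4 → J3
  W5 → J1

Each worker is assigned to at most one job, and each job to at most one worker.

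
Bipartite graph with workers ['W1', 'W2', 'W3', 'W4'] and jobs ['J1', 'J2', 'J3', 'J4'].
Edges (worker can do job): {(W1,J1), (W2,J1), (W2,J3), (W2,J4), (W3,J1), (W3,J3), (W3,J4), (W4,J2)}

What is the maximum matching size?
Maximum matching size = 4

Maximum matching: {(W1,J1), (W2,J4), (W3,J3), (W4,J2)}
Size: 4

This assigns 4 workers to 4 distinct jobs.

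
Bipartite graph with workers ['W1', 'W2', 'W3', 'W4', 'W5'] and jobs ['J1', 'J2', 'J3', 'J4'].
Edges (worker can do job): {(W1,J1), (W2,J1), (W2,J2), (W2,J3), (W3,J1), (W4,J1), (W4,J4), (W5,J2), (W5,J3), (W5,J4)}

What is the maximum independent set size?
Maximum independent set = 5

By König's theorem:
- Min vertex cover = Max matching = 4
- Max independent set = Total vertices - Min vertex cover
- Max independent set = 9 - 4 = 5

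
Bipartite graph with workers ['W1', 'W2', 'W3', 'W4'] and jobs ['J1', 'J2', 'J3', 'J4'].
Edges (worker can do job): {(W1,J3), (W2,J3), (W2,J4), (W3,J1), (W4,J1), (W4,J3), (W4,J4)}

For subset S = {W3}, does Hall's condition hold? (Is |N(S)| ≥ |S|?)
Yes: |N(S)| = 1, |S| = 1

Subset S = {W3}
Neighbors N(S) = {J1}

|N(S)| = 1, |S| = 1
Hall's condition: |N(S)| ≥ |S| is satisfied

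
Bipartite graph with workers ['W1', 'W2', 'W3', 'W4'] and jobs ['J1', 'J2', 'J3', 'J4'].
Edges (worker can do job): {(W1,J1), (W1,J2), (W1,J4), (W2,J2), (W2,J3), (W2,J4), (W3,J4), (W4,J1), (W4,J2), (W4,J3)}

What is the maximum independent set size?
Maximum independent set = 4

By König's theorem:
- Min vertex cover = Max matching = 4
- Max independent set = Total vertices - Min vertex cover
- Max independent set = 8 - 4 = 4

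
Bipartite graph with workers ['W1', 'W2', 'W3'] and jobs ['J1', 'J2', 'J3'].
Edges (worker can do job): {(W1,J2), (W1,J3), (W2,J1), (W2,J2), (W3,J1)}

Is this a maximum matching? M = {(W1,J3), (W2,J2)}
No, size 2 is not maximum

Proposed matching has size 2.
Maximum matching size for this graph: 3.

This is NOT maximum - can be improved to size 3.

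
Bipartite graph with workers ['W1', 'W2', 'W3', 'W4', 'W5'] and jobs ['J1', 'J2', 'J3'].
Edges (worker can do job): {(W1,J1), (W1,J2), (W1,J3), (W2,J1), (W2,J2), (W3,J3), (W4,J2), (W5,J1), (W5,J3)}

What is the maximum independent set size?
Maximum independent set = 5

By König's theorem:
- Min vertex cover = Max matching = 3
- Max independent set = Total vertices - Min vertex cover
- Max independent set = 8 - 3 = 5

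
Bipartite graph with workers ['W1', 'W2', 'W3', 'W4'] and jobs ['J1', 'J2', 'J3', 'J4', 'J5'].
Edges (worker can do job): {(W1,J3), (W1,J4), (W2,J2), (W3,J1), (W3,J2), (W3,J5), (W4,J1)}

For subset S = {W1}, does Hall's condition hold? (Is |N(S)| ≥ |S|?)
Yes: |N(S)| = 2, |S| = 1

Subset S = {W1}
Neighbors N(S) = {J3, J4}

|N(S)| = 2, |S| = 1
Hall's condition: |N(S)| ≥ |S| is satisfied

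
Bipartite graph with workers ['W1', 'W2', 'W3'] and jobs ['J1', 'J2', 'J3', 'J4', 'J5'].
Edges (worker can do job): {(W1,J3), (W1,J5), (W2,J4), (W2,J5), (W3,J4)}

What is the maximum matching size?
Maximum matching size = 3

Maximum matching: {(W1,J3), (W2,J5), (W3,J4)}
Size: 3

This assigns 3 workers to 3 distinct jobs.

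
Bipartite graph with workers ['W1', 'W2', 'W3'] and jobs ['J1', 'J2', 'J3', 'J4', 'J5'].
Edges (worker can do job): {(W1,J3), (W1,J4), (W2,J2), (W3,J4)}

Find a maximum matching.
Matching: {(W1,J3), (W2,J2), (W3,J4)}

Maximum matching (size 3):
  W1 → J3
  W2 → J2
  W3 → J4

Each worker is assigned to at most one job, and each job to at most one worker.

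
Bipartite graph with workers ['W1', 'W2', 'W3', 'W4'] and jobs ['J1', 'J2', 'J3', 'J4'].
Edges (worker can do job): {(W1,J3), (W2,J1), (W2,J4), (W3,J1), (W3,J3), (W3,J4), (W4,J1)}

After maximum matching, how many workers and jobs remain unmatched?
Unmatched: 1 workers, 1 jobs

Maximum matching size: 3
Workers: 4 total, 3 matched, 1 unmatched
Jobs: 4 total, 3 matched, 1 unmatched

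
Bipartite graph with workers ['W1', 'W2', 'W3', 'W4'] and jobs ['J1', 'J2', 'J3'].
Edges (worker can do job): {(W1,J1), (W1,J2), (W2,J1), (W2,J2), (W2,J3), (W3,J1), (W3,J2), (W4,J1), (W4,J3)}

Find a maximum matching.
Matching: {(W1,J1), (W3,J2), (W4,J3)}

Maximum matching (size 3):
  W1 → J1
  W3 → J2
  W4 → J3

Each worker is assigned to at most one job, and each job to at most one worker.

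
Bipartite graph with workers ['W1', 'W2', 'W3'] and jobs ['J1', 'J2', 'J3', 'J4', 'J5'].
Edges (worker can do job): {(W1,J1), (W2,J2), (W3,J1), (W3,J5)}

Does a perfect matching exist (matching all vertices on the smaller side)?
Yes, perfect matching exists (size 3)

Perfect matching: {(W1,J1), (W2,J2), (W3,J5)}
All 3 vertices on the smaller side are matched.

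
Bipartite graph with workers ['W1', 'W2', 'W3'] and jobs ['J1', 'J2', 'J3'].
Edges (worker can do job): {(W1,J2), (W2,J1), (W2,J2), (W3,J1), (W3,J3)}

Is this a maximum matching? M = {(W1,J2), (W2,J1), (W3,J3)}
Yes, size 3 is maximum

Proposed matching has size 3.
Maximum matching size for this graph: 3.

This is a maximum matching.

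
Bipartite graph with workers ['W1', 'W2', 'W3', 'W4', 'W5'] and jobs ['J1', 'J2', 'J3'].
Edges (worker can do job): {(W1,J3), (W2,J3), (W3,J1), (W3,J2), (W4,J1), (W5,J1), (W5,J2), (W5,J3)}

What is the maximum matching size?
Maximum matching size = 3

Maximum matching: {(W3,J2), (W4,J1), (W5,J3)}
Size: 3

This assigns 3 workers to 3 distinct jobs.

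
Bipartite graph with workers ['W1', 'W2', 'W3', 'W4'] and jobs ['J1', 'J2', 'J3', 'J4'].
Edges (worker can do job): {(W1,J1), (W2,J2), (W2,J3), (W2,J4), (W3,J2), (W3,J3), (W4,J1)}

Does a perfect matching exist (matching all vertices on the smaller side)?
No, maximum matching has size 3 < 4

Maximum matching has size 3, need 4 for perfect matching.
Unmatched workers: ['W1']
Unmatched jobs: ['J4']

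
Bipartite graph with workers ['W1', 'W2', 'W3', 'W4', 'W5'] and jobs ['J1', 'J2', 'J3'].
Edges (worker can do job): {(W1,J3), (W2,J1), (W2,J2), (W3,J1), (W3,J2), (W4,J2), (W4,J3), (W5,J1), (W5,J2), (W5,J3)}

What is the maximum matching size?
Maximum matching size = 3

Maximum matching: {(W3,J1), (W4,J3), (W5,J2)}
Size: 3

This assigns 3 workers to 3 distinct jobs.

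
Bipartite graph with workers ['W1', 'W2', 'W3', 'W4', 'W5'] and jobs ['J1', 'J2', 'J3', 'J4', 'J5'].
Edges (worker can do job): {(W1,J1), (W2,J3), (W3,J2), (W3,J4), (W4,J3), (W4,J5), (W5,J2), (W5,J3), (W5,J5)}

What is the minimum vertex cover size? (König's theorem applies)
Minimum vertex cover size = 5

By König's theorem: in bipartite graphs,
min vertex cover = max matching = 5

Maximum matching has size 5, so minimum vertex cover also has size 5.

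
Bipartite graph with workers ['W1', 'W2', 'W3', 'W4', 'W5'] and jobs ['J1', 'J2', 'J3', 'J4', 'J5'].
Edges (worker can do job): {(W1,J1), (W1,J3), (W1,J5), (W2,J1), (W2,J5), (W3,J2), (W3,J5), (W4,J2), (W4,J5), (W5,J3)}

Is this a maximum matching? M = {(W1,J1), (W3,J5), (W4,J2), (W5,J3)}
Yes, size 4 is maximum

Proposed matching has size 4.
Maximum matching size for this graph: 4.

This is a maximum matching.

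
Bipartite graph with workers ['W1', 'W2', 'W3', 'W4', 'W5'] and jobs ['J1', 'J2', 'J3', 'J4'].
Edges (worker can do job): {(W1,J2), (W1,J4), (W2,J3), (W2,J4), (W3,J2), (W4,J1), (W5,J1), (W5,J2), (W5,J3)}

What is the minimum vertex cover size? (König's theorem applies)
Minimum vertex cover size = 4

By König's theorem: in bipartite graphs,
min vertex cover = max matching = 4

Maximum matching has size 4, so minimum vertex cover also has size 4.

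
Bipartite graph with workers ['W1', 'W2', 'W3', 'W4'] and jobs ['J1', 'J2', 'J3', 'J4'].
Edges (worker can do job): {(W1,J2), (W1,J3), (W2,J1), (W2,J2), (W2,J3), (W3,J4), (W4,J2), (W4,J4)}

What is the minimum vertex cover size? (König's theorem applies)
Minimum vertex cover size = 4

By König's theorem: in bipartite graphs,
min vertex cover = max matching = 4

Maximum matching has size 4, so minimum vertex cover also has size 4.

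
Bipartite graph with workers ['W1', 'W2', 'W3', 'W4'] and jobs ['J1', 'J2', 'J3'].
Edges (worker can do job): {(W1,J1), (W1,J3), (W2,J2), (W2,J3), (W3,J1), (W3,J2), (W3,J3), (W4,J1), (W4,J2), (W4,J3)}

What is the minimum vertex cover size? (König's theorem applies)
Minimum vertex cover size = 3

By König's theorem: in bipartite graphs,
min vertex cover = max matching = 3

Maximum matching has size 3, so minimum vertex cover also has size 3.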